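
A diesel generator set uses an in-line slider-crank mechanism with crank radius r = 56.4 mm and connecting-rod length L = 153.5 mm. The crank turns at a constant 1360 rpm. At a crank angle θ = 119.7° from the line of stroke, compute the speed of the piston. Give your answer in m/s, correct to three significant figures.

ω = 2π·1360/60 = 142.4 rad/s
For an in-line slider-crank, x = r cosθ + √(L² − r² sin²θ), so v = −rω sinθ·[1 + r cosθ/√(L² − r² sin²θ)].
With r = 0.0564 m, L = 0.1535 m, θ = 119.7°: √(L² − r² sin²θ) = 0.14547 m.
v = −0.0564·142.4·0.86863·[1 + 0.0564·-0.49546/0.14547] = -5.637 m/s.
|v| = 5.637 m/s.

5.64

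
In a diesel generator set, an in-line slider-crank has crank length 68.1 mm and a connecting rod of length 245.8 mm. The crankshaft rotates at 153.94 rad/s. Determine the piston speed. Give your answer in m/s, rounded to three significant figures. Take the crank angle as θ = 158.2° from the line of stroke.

2.89

ω = 153.9 rad/s
For an in-line slider-crank, x = r cosθ + √(L² − r² sin²θ), so v = −rω sinθ·[1 + r cosθ/√(L² − r² sin²θ)].
With r = 0.0681 m, L = 0.2458 m, θ = 158.2°: √(L² − r² sin²θ) = 0.2445 m.
v = −0.0681·153.9·0.37137·[1 + 0.0681·-0.92849/0.2445] = -2.8863 m/s.
|v| = 2.8863 m/s.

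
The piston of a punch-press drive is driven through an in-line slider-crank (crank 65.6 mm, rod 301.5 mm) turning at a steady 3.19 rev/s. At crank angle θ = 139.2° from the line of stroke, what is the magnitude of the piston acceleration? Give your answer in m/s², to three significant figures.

ω = 2π·3.19 = 20.04 rad/s
x(θ) = r cosθ + √(L² − r² sin²θ); with ω constant, a = ω²·d²x/dθ².
d²x/dθ² = −r cosθ − r²(cos2θ)/√u − r⁴ sin²2θ/(4u^{3/2}),  u = L² − r² sin²θ = 0.0890649 m².
Substituting r = 0.0656 m, L = 0.3015 m, θ = 139.2°: d²x/dθ² = +0.047382 m.
a = ω²·d²x/dθ² = (20.04)²·(+0.047382) = +19.035 m/s²;  |a| = 19.035 m/s².

19.0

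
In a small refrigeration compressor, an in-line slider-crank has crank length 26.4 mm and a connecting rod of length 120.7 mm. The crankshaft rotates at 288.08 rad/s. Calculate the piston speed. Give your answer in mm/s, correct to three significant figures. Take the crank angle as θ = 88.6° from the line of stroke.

7640

ω = 288.1 rad/s
For an in-line slider-crank, x = r cosθ + √(L² − r² sin²θ), so v = −rω sinθ·[1 + r cosθ/√(L² − r² sin²θ)].
With r = 0.0264 m, L = 0.1207 m, θ = 88.6°: √(L² − r² sin²θ) = 0.11778 m.
v = −0.0264·288.1·0.99970·[1 + 0.0264·0.02443/0.11778] = -7.6447 m/s.
|v| = 7.6447 m/s = 7644.7 mm/s.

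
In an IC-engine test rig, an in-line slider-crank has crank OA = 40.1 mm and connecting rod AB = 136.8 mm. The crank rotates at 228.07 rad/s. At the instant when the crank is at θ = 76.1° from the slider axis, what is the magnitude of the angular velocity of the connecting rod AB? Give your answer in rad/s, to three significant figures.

16.8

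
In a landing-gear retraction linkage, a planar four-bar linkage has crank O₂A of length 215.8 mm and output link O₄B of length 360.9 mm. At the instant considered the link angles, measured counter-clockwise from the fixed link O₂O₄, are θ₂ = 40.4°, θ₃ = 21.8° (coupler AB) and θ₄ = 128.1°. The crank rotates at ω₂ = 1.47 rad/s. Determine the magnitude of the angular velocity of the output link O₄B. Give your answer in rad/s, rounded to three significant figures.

0.292

ω₂ = 1.47 rad/s
Differentiating the loop-closure r₂e^{iθ₂}+r₃e^{iθ₃}=r₁+r₄e^{iθ₄} gives r₂ω₂e^{iθ₂}+r₃ω₃e^{iθ₃}=r₄ω₄e^{iθ₄}.
Eliminating the other unknown: ω₄ = r₂ω₂ sin(θ₂−θ₃) / [r₄ sin(θ₄−θ₃)].
Numerator sine = +0.31896; denominator sine = +0.95981.
Result = 0.2158·1.47·(+0.31896) / (0.3609·(+0.95981)) = +0.2921 rad/s; magnitude 0.2921 rad/s.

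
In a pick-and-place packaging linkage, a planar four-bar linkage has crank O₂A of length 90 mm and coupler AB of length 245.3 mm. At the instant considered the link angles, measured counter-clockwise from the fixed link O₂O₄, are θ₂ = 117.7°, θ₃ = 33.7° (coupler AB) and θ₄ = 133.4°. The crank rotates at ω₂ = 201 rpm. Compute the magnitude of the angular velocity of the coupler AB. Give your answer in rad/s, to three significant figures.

2.12

ω₂ = 21.05 rad/s (from 201 rpm).
Differentiating the loop-closure r₂e^{iθ₂}+r₃e^{iθ₃}=r₁+r₄e^{iθ₄} gives r₂ω₂e^{iθ₂}+r₃ω₃e^{iθ₃}=r₄ω₄e^{iθ₄}.
Eliminating the other unknown: ω₃ = r₂ω₂ sin(θ₄−θ₂) / [r₃ sin(θ₃−θ₄)].
Numerator sine = +0.27060; denominator sine = -0.98570.
Result = 0.09·21.05·(+0.27060) / (0.2453·(-0.98570)) = -2.1201 rad/s; magnitude 2.1201 rad/s.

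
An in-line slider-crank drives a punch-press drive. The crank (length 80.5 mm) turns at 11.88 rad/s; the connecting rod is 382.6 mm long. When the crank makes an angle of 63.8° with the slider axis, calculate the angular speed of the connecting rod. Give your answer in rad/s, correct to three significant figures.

1.12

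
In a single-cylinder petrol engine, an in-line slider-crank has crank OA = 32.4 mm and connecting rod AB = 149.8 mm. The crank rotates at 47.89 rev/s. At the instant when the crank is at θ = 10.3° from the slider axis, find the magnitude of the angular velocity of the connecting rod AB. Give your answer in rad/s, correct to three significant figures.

ω = 300.9 rad/s (converted from 47.89 rev/s).
The rod makes angle φ with the slider axis where L sinφ = r sinθ; differentiating, L cosφ·φ̇ = r ω cosθ.
L cosφ = √(L² − r² sin²θ) = 0.14969 m.
|ω_rod| = r ω |cosθ| / √(L² − r² sin²θ) = 0.0324·300.9·0.98389/0.14969 = 64.081 rad/s.

64.1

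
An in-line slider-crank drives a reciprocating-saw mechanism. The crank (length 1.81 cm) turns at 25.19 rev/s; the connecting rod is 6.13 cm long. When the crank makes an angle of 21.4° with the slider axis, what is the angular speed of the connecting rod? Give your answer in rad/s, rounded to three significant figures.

43.8

ω = 158.3 rad/s (converted from 25.19 rev/s).
The rod makes angle φ with the slider axis where L sinφ = r sinθ; differentiating, L cosφ·φ̇ = r ω cosθ.
L cosφ = √(L² − r² sin²θ) = 0.060943 m.
|ω_rod| = r ω |cosθ| / √(L² − r² sin²θ) = 0.0181·158.3·0.93106/0.060943 = 43.766 rad/s.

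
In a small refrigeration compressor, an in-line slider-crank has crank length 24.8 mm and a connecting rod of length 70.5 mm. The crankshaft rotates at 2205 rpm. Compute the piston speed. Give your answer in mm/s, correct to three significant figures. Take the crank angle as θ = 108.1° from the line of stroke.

ω = 2π·2205/60 = 230.9 rad/s
For an in-line slider-crank, x = r cosθ + √(L² − r² sin²θ), so v = −rω sinθ·[1 + r cosθ/√(L² − r² sin²θ)].
With r = 0.0248 m, L = 0.0705 m, θ = 108.1°: √(L² − r² sin²θ) = 0.066442 m.
v = −0.0248·230.9·0.95052·[1 + 0.0248·-0.31068/0.066442] = -4.8119 m/s.
|v| = 4.8119 m/s = 4811.9 mm/s.

4810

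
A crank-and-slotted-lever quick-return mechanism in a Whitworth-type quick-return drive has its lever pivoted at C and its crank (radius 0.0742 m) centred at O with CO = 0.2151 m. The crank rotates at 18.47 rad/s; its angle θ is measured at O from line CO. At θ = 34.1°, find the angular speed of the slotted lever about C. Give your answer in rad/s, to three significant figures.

4.42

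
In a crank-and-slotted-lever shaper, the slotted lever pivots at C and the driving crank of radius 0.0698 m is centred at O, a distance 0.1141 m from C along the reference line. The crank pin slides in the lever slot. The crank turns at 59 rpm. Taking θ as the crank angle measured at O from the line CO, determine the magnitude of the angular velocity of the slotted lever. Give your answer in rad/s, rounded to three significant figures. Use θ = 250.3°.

1.08

ω = 6.178 rad/s (from 59 rpm).
Crank pin A relative to C: A = (d + r cosθ, r sinθ); lever angle φ = atan2(r sinθ, d + r cosθ).
Differentiating tanφ: φ̇ = rω(d cosθ + r)/(d² + r² + 2dr cosθ).
d² + r² + 2dr cosθ = |CA|² = 0.0125215 m²;  d cosθ + r = +0.031337 m.
|ω_lever| = |0.0698·6.178·+0.031337| / 0.0125215 = 1.0793 rad/s.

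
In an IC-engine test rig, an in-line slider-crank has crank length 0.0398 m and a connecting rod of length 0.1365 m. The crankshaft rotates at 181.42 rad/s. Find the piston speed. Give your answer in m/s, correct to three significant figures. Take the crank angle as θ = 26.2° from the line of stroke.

4.03

ω = 181.4 rad/s
For an in-line slider-crank, x = r cosθ + √(L² − r² sin²θ), so v = −rω sinθ·[1 + r cosθ/√(L² − r² sin²θ)].
With r = 0.0398 m, L = 0.1365 m, θ = 26.2°: √(L² − r² sin²θ) = 0.13536 m.
v = −0.0398·181.4·0.44151·[1 + 0.0398·0.89726/0.13536] = -4.0289 m/s.
|v| = 4.0289 m/s.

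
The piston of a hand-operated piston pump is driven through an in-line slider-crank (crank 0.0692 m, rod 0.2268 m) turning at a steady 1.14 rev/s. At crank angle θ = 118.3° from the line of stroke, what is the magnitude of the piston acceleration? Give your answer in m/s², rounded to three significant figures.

2.28

ω = 2π·1.14 = 7.163 rad/s
x(θ) = r cosθ + √(L² − r² sin²θ); with ω constant, a = ω²·d²x/dθ².
d²x/dθ² = −r cosθ − r²(cos2θ)/√u − r⁴ sin²2θ/(4u^{3/2}),  u = L² − r² sin²θ = 0.0477259 m².
Substituting r = 0.0692 m, L = 0.2268 m, θ = 118.3°: d²x/dθ² = +0.04449 m.
a = ω²·d²x/dθ² = (7.163)²·(+0.04449) = +2.2826 m/s²;  |a| = 2.2826 m/s².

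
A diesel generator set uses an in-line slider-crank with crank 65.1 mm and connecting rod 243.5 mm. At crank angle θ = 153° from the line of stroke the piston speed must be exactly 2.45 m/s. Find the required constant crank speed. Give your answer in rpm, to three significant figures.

1040

For an in-line slider-crank, |v_piston| = rω|sinθ|·[1 + r cosθ/√(L² − r² sin²θ)].
With r = 0.0651 m, L = 0.2435 m, θ = 153°: the bracketed kinematic factor |dx/dθ| = 0.022462 m.
ω = v/|dx/dθ| = 2.45/0.022462 = 109.07 rad/s.
N = 60ω/(2π) = 1041.6 rpm.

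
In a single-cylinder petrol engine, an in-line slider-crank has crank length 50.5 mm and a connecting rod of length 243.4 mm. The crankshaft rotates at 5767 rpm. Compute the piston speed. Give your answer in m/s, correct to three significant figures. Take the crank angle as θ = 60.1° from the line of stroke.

29.2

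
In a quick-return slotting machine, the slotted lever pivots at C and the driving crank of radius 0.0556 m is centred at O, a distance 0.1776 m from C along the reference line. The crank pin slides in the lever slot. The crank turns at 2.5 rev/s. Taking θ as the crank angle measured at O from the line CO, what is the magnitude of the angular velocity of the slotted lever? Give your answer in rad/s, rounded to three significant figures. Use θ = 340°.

3.65

ω = 15.71 rad/s (from 2.5 rev/s).
Crank pin A relative to C: A = (d + r cosθ, r sinθ); lever angle φ = atan2(r sinθ, d + r cosθ).
Differentiating tanφ: φ̇ = rω(d cosθ + r)/(d² + r² + 2dr cosθ).
d² + r² + 2dr cosθ = |CA|² = 0.0531912 m²;  d cosθ + r = +0.22249 m.
|ω_lever| = |0.0556·15.71·+0.22249| / 0.0531912 = 3.6531 rad/s.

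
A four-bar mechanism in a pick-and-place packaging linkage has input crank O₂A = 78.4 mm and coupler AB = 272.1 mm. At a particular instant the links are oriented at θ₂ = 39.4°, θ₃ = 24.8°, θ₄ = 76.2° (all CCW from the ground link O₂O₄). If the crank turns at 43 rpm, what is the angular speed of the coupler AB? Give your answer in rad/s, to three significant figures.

0.994

ω₂ = 4.503 rad/s (from 43 rpm).
Differentiating the loop-closure r₂e^{iθ₂}+r₃e^{iθ₃}=r₁+r₄e^{iθ₄} gives r₂ω₂e^{iθ₂}+r₃ω₃e^{iθ₃}=r₄ω₄e^{iθ₄}.
Eliminating the other unknown: ω₃ = r₂ω₂ sin(θ₄−θ₂) / [r₃ sin(θ₃−θ₄)].
Numerator sine = +0.59902; denominator sine = -0.78152.
Result = 0.0784·4.503·(+0.59902) / (0.2721·(-0.78152)) = -0.99446 rad/s; magnitude 0.99446 rad/s.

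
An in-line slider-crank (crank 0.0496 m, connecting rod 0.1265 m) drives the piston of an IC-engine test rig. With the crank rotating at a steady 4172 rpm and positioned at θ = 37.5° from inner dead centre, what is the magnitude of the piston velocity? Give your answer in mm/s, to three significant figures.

ω = 2π·4172/60 = 436.9 rad/s
For an in-line slider-crank, x = r cosθ + √(L² − r² sin²θ), so v = −rω sinθ·[1 + r cosθ/√(L² − r² sin²θ)].
With r = 0.0496 m, L = 0.1265 m, θ = 37.5°: √(L² − r² sin²θ) = 0.12284 m.
v = −0.0496·436.9·0.60876·[1 + 0.0496·0.79335/0.12284] = -17.417 m/s.
|v| = 17.417 m/s = 17417 mm/s.

17400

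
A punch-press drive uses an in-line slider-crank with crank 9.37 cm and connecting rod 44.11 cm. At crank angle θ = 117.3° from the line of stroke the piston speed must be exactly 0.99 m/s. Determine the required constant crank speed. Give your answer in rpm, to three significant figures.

For an in-line slider-crank, |v_piston| = rω|sinθ|·[1 + r cosθ/√(L² − r² sin²θ)].
With r = 0.0937 m, L = 0.4411 m, θ = 117.3°: the bracketed kinematic factor |dx/dθ| = 0.075003 m.
ω = v/|dx/dθ| = 0.99/0.075003 = 13.2 rad/s.
N = 60ω/(2π) = 126.05 rpm.

126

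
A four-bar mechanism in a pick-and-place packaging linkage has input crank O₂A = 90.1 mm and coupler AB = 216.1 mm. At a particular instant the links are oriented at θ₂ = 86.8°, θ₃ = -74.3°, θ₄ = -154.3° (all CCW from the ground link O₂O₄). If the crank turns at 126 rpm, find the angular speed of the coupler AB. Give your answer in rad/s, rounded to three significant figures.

4.89

ω₂ = 13.19 rad/s (from 126 rpm).
Differentiating the loop-closure r₂e^{iθ₂}+r₃e^{iθ₃}=r₁+r₄e^{iθ₄} gives r₂ω₂e^{iθ₂}+r₃ω₃e^{iθ₃}=r₄ω₄e^{iθ₄}.
Eliminating the other unknown: ω₃ = r₂ω₂ sin(θ₄−θ₂) / [r₃ sin(θ₃−θ₄)].
Numerator sine = +0.87546; denominator sine = +0.98481.
Result = 0.0901·13.19·(+0.87546) / (0.2161·(+0.98481)) = +4.8905 rad/s; magnitude 4.8905 rad/s.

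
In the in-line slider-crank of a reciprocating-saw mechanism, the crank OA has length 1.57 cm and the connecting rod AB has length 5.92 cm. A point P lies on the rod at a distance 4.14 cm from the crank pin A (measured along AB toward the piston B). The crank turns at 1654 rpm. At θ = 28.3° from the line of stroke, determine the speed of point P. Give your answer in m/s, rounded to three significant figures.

1.67

ω = 173.2 rad/s.  Crank-pin speed |V_A| = rω = 2.7193 m/s, perpendicular to OA.
Rod angle: sinφ = −(r/L) sinθ ⇒ φ = -7.223°; ω_rod = −rω cosθ/√(L²−r²sin²θ) = -40.768 rad/s.
V_P = V_A + ω_rod × AP, with AP = 0.0414 m along the rod.
Components: V_Px = −rω sinθ − a·ω_rod·sinφ = -1.5014 m/s;  V_Py = rω cosθ + a·ω_rod·cosφ = +0.71991 m/s.
|V_P| = √(V_Px² + V_Py²) = 1.6651 m/s.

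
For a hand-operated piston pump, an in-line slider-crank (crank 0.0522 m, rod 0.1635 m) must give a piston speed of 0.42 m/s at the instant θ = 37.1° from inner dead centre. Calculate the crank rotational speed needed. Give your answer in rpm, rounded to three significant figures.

101

For an in-line slider-crank, |v_piston| = rω|sinθ|·[1 + r cosθ/√(L² − r² sin²θ)].
With r = 0.0522 m, L = 0.1635 m, θ = 37.1°: the bracketed kinematic factor |dx/dθ| = 0.039658 m.
ω = v/|dx/dθ| = 0.42/0.039658 = 10.59 rad/s.
N = 60ω/(2π) = 101.13 rpm.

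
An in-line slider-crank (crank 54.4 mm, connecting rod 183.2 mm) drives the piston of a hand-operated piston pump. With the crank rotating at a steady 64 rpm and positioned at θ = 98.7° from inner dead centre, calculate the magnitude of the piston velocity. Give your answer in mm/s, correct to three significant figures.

343

ω = 2π·64/60 = 6.702 rad/s
For an in-line slider-crank, x = r cosθ + √(L² − r² sin²θ), so v = −rω sinθ·[1 + r cosθ/√(L² − r² sin²θ)].
With r = 0.0544 m, L = 0.1832 m, θ = 98.7°: √(L² − r² sin²θ) = 0.17513 m.
v = −0.0544·6.702·0.98849·[1 + 0.0544·-0.15126/0.17513] = -0.34346 m/s.
|v| = 0.34346 m/s = 343.46 mm/s.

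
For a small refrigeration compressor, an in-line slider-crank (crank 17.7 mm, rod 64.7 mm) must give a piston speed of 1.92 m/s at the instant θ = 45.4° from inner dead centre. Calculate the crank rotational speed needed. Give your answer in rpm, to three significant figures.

1220

For an in-line slider-crank, |v_piston| = rω|sinθ|·[1 + r cosθ/√(L² − r² sin²θ)].
With r = 0.0177 m, L = 0.0647 m, θ = 45.4°: the bracketed kinematic factor |dx/dθ| = 0.015071 m.
ω = v/|dx/dθ| = 1.92/0.015071 = 127.4 rad/s.
N = 60ω/(2π) = 1216.6 rpm.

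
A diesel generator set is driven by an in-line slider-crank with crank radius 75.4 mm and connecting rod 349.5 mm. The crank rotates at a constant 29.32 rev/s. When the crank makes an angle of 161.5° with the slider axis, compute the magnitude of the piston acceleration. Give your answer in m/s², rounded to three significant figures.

1980

ω = 2π·29.3 = 184.2 rad/s
x(θ) = r cosθ + √(L² − r² sin²θ); with ω constant, a = ω²·d²x/dθ².
d²x/dθ² = −r cosθ − r²(cos2θ)/√u − r⁴ sin²2θ/(4u^{3/2}),  u = L² − r² sin²θ = 0.121578 m².
Substituting r = 0.0754 m, L = 0.3495 m, θ = 161.5°: d²x/dθ² = +0.058413 m.
a = ω²·d²x/dθ² = (184.2)²·(+0.058413) = +1982.4 m/s²;  |a| = 1982.4 m/s².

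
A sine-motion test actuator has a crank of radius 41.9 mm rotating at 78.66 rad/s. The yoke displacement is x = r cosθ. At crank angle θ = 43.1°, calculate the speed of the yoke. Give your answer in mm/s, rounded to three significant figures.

ω = 78.66 rad/s
x = r cosθ ⇒ ẋ = −rω sinθ.
|v| = rω|sinθ| = 0.0419·78.66·|sin 43.1°| = 2.252 m/s = 2252 mm/s.

2250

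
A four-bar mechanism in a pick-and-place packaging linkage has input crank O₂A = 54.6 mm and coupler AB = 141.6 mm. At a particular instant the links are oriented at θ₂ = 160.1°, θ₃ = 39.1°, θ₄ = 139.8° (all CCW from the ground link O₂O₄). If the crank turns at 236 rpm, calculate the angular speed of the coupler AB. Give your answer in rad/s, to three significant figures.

ω₂ = 24.71 rad/s (from 236 rpm).
Differentiating the loop-closure r₂e^{iθ₂}+r₃e^{iθ₃}=r₁+r₄e^{iθ₄} gives r₂ω₂e^{iθ₂}+r₃ω₃e^{iθ₃}=r₄ω₄e^{iθ₄}.
Eliminating the other unknown: ω₃ = r₂ω₂ sin(θ₄−θ₂) / [r₃ sin(θ₃−θ₄)].
Numerator sine = -0.34694; denominator sine = -0.98261.
Result = 0.0546·24.71·(-0.34694) / (0.1416·(-0.98261)) = +3.3646 rad/s; magnitude 3.3646 rad/s.

3.36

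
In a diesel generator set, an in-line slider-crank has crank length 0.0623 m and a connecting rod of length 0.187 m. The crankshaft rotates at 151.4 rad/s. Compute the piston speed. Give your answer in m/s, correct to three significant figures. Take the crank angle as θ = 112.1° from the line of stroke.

ω = 151.4 rad/s
For an in-line slider-crank, x = r cosθ + √(L² − r² sin²θ), so v = −rω sinθ·[1 + r cosθ/√(L² − r² sin²θ)].
With r = 0.0623 m, L = 0.187 m, θ = 112.1°: √(L² − r² sin²θ) = 0.17787 m.
v = −0.0623·151.4·0.92653·[1 + 0.0623·-0.37622/0.17787] = -7.5876 m/s.
|v| = 7.5876 m/s.

7.59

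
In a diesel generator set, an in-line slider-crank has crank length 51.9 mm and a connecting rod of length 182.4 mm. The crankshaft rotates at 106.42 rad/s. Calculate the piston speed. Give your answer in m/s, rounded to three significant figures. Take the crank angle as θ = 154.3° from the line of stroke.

1.78

ω = 106.4 rad/s
For an in-line slider-crank, x = r cosθ + √(L² − r² sin²θ), so v = −rω sinθ·[1 + r cosθ/√(L² − r² sin²θ)].
With r = 0.0519 m, L = 0.1824 m, θ = 154.3°: √(L² − r² sin²θ) = 0.18101 m.
v = −0.0519·106.4·0.43366·[1 + 0.0519·-0.90108/0.18101] = -1.7763 m/s.
|v| = 1.7763 m/s.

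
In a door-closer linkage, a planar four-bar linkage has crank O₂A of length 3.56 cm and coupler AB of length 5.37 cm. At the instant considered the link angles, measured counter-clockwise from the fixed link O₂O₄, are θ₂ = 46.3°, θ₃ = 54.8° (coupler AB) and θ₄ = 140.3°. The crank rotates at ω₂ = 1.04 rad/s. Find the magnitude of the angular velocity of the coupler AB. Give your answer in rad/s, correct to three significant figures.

0.690

ω₂ = 1.04 rad/s
Differentiating the loop-closure r₂e^{iθ₂}+r₃e^{iθ₃}=r₁+r₄e^{iθ₄} gives r₂ω₂e^{iθ₂}+r₃ω₃e^{iθ₃}=r₄ω₄e^{iθ₄}.
Eliminating the other unknown: ω₃ = r₂ω₂ sin(θ₄−θ₂) / [r₃ sin(θ₃−θ₄)].
Numerator sine = +0.99756; denominator sine = -0.99692.
Result = 0.0356·1.04·(+0.99756) / (0.0537·(-0.99692)) = -0.68991 rad/s; magnitude 0.68991 rad/s.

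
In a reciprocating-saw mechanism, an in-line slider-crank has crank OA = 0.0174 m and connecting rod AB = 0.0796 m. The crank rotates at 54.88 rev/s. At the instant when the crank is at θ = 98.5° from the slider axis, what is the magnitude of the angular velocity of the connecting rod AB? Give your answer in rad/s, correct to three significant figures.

11.4

ω = 344.8 rad/s (converted from 54.88 rev/s).
The rod makes angle φ with the slider axis where L sinφ = r sinθ; differentiating, L cosφ·φ̇ = r ω cosθ.
L cosφ = √(L² − r² sin²θ) = 0.077718 m.
|ω_rod| = r ω |cosθ| / √(L² − r² sin²θ) = 0.0174·344.8·0.14781/0.077718 = 11.411 rad/s.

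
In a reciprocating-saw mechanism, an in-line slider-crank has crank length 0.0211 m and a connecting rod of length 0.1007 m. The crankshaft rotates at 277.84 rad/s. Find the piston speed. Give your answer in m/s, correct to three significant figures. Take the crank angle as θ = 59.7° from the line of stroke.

ω = 277.8 rad/s
For an in-line slider-crank, x = r cosθ + √(L² − r² sin²θ), so v = −rω sinθ·[1 + r cosθ/√(L² − r² sin²θ)].
With r = 0.0211 m, L = 0.1007 m, θ = 59.7°: √(L² − r² sin²θ) = 0.099038 m.
v = −0.0211·277.8·0.86340·[1 + 0.0211·0.50453/0.099038] = -5.6057 m/s.
|v| = 5.6057 m/s.

5.61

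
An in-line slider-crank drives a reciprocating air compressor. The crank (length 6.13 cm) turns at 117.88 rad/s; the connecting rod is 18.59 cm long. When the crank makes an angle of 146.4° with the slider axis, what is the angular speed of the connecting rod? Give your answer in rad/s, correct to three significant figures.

32.9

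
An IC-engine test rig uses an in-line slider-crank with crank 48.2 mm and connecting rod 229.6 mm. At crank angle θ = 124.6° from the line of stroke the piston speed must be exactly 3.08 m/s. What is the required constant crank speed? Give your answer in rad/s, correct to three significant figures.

88.3

For an in-line slider-crank, |v_piston| = rω|sinθ|·[1 + r cosθ/√(L² − r² sin²θ)].
With r = 0.0482 m, L = 0.2296 m, θ = 124.6°: the bracketed kinematic factor |dx/dθ| = 0.034873 m.
ω = v/|dx/dθ| = 3.08/0.034873 = 88.32 rad/s.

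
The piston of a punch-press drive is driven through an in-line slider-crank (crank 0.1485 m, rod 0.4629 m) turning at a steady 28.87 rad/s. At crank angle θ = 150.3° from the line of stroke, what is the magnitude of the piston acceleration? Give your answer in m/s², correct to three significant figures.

ω = 28.87 rad/s
x(θ) = r cosθ + √(L² − r² sin²θ); with ω constant, a = ω²·d²x/dθ².
d²x/dθ² = −r cosθ − r²(cos2θ)/√u − r⁴ sin²2θ/(4u^{3/2}),  u = L² − r² sin²θ = 0.208863 m².
Substituting r = 0.1485 m, L = 0.4629 m, θ = 150.3°: d²x/dθ² = +0.10349 m.
a = ω²·d²x/dθ² = (28.87)²·(+0.10349) = +86.253 m/s²;  |a| = 86.253 m/s².

86.3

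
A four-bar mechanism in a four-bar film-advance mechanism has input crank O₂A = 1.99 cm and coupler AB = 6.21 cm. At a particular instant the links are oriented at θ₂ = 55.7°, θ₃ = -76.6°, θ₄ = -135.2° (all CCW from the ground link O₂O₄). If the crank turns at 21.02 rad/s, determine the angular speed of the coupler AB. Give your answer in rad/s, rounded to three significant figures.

1.49

ω₂ = 21.02 rad/s
Differentiating the loop-closure r₂e^{iθ₂}+r₃e^{iθ₃}=r₁+r₄e^{iθ₄} gives r₂ω₂e^{iθ₂}+r₃ω₃e^{iθ₃}=r₄ω₄e^{iθ₄}.
Eliminating the other unknown: ω₃ = r₂ω₂ sin(θ₄−θ₂) / [r₃ sin(θ₃−θ₄)].
Numerator sine = +0.18910; denominator sine = +0.85355.
Result = 0.0199·21.02·(+0.18910) / (0.0621·(+0.85355)) = +1.4923 rad/s; magnitude 1.4923 rad/s.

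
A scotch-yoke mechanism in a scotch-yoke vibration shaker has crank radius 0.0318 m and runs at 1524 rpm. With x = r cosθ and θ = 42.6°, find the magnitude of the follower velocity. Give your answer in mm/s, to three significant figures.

ω = 159.6 rad/s (from 1524 rpm).
x = r cosθ ⇒ ẋ = −rω sinθ.
|v| = rω|sinθ| = 0.0318·159.6·|sin 42.6°| = 3.4352 m/s = 3435.2 mm/s.

3440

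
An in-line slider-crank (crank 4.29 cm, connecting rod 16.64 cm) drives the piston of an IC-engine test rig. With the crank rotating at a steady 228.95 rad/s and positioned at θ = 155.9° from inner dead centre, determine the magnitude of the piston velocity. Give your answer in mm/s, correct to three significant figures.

ω = 228.9 rad/s
For an in-line slider-crank, x = r cosθ + √(L² − r² sin²θ), so v = −rω sinθ·[1 + r cosθ/√(L² − r² sin²θ)].
With r = 0.0429 m, L = 0.1664 m, θ = 155.9°: √(L² − r² sin²θ) = 0.16548 m.
v = −0.0429·228.9·0.40833·[1 + 0.0429·-0.91283/0.16548] = -3.0615 m/s.
|v| = 3.0615 m/s = 3061.5 mm/s.

3060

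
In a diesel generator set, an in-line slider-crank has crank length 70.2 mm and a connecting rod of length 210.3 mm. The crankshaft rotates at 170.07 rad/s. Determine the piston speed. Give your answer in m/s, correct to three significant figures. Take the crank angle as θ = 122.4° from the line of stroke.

ω = 170.1 rad/s
For an in-line slider-crank, x = r cosθ + √(L² − r² sin²θ), so v = −rω sinθ·[1 + r cosθ/√(L² − r² sin²θ)].
With r = 0.0702 m, L = 0.2103 m, θ = 122.4°: √(L² − r² sin²θ) = 0.20177 m.
v = −0.0702·170.1·0.84433·[1 + 0.0702·-0.53583/0.20177] = -8.2012 m/s.
|v| = 8.2012 m/s.

8.20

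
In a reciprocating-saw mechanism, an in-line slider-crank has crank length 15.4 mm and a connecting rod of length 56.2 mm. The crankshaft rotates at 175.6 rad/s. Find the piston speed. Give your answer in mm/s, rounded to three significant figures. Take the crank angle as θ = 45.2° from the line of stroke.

2300

ω = 175.6 rad/s
For an in-line slider-crank, x = r cosθ + √(L² − r² sin²θ), so v = −rω sinθ·[1 + r cosθ/√(L² − r² sin²θ)].
With r = 0.0154 m, L = 0.0562 m, θ = 45.2°: √(L² − r² sin²θ) = 0.055127 m.
v = −0.0154·175.6·0.70957·[1 + 0.0154·0.70463/0.055127] = -2.2966 m/s.
|v| = 2.2966 m/s = 2296.6 mm/s.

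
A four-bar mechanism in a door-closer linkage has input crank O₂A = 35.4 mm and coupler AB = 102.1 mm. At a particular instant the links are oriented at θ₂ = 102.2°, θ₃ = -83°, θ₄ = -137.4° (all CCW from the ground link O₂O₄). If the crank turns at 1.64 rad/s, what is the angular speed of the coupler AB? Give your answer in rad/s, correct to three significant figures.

ω₂ = 1.64 rad/s
Differentiating the loop-closure r₂e^{iθ₂}+r₃e^{iθ₃}=r₁+r₄e^{iθ₄} gives r₂ω₂e^{iθ₂}+r₃ω₃e^{iθ₃}=r₄ω₄e^{iθ₄}.
Eliminating the other unknown: ω₃ = r₂ω₂ sin(θ₄−θ₂) / [r₃ sin(θ₃−θ₄)].
Numerator sine = +0.86251; denominator sine = +0.81310.
Result = 0.0354·1.64·(+0.86251) / (0.1021·(+0.81310)) = +0.60317 rad/s; magnitude 0.60317 rad/s.

0.603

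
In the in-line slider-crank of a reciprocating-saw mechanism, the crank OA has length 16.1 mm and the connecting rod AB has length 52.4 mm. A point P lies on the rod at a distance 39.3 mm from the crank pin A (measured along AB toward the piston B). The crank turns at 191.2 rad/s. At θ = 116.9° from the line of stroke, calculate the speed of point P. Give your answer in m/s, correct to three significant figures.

2.47

ω = 191.2 rad/s.  Crank-pin speed |V_A| = rω = 3.0783 m/s, perpendicular to OA.
Rod angle: sinφ = −(r/L) sinθ ⇒ φ = -15.903°; ω_rod = −rω cosθ/√(L²−r²sin²θ) = +27.637 rad/s.
V_P = V_A + ω_rod × AP, with AP = 0.0393 m along the rod.
Components: V_Px = −rω sinθ − a·ω_rod·sinφ = -2.4476 m/s;  V_Py = rω cosθ + a·ω_rod·cosφ = -0.34818 m/s.
|V_P| = √(V_Px² + V_Py²) = 2.4723 m/s.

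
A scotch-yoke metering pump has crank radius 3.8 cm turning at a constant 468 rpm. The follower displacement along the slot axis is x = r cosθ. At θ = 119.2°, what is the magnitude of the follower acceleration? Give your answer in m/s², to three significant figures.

44.5

ω = 49.01 rad/s (from 468 rpm).
x = r cosθ ⇒ ẍ = −rω² cosθ (ω constant).
|a| = rω²|cosθ| = 0.038·(49.01)²·|cos 119.2°| = 44.527 m/s².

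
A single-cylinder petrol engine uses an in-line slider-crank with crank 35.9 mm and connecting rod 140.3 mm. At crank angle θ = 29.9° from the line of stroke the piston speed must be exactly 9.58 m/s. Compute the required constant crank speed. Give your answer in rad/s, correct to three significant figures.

For an in-line slider-crank, |v_piston| = rω|sinθ|·[1 + r cosθ/√(L² − r² sin²θ)].
With r = 0.0359 m, L = 0.1403 m, θ = 29.9°: the bracketed kinematic factor |dx/dθ| = 0.021898 m.
ω = v/|dx/dθ| = 9.58/0.021898 = 437.48 rad/s.

437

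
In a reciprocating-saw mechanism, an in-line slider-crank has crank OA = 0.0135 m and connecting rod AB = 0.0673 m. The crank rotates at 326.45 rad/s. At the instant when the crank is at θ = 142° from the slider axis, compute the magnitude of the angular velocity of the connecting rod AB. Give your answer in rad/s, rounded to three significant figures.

ω = 326.4 rad/s
The rod makes angle φ with the slider axis where L sinφ = r sinθ; differentiating, L cosφ·φ̇ = r ω cosθ.
L cosφ = √(L² − r² sin²θ) = 0.066785 m.
|ω_rod| = r ω |cosθ| / √(L² − r² sin²θ) = 0.0135·326.4·0.78801/0.066785 = 52 rad/s.

52.0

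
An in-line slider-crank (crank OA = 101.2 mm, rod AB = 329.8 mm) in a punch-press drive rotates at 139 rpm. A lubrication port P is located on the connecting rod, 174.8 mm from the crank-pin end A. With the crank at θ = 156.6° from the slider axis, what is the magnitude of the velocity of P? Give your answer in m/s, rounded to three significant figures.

ω = 14.56 rad/s.  Crank-pin speed |V_A| = rω = 1.4731 m/s, perpendicular to OA.
Rod angle: sinφ = −(r/L) sinθ ⇒ φ = -7.000°; ω_rod = −rω cosθ/√(L²−r²sin²θ) = +4.13 rad/s.
V_P = V_A + ω_rod × AP, with AP = 0.1748 m along the rod.
Components: V_Px = −rω sinθ − a·ω_rod·sinφ = -0.49705 m/s;  V_Py = rω cosθ + a·ω_rod·cosφ = -0.63538 m/s.
|V_P| = √(V_Px² + V_Py²) = 0.8067 m/s.

0.807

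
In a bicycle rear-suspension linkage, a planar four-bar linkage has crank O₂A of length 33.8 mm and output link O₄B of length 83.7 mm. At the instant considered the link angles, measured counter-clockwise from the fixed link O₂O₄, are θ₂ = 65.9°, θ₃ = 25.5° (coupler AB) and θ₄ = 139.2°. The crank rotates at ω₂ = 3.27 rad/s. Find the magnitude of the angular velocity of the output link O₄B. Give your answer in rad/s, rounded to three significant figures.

0.935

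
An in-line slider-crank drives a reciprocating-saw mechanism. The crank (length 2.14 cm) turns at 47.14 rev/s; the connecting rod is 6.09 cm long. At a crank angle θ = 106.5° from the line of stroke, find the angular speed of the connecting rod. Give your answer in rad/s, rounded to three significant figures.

31.4

ω = 296.2 rad/s (converted from 47.14 rev/s).
The rod makes angle φ with the slider axis where L sinφ = r sinθ; differentiating, L cosφ·φ̇ = r ω cosθ.
L cosφ = √(L² − r² sin²θ) = 0.057339 m.
|ω_rod| = r ω |cosθ| / √(L² − r² sin²θ) = 0.0214·296.2·0.28402/0.057339 = 31.396 rad/s.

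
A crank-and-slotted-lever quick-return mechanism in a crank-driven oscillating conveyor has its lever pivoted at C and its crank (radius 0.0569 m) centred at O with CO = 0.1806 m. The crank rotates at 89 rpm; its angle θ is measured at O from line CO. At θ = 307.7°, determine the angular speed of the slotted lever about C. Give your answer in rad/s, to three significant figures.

1.83

ω = 9.32 rad/s (from 89 rpm).
Crank pin A relative to C: A = (d + r cosθ, r sinθ); lever angle φ = atan2(r sinθ, d + r cosθ).
Differentiating tanφ: φ̇ = rω(d cosθ + r)/(d² + r² + 2dr cosθ).
d² + r² + 2dr cosθ = |CA|² = 0.0484222 m²;  d cosθ + r = +0.16734 m.
|ω_lever| = |0.0569·9.32·+0.16734| / 0.0484222 = 1.8327 rad/s.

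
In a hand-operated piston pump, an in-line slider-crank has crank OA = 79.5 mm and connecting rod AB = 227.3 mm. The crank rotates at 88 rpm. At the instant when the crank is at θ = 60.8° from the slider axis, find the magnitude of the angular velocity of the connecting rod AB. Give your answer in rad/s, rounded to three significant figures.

ω = 9.215 rad/s (converted from 88 rpm).
The rod makes angle φ with the slider axis where L sinφ = r sinθ; differentiating, L cosφ·φ̇ = r ω cosθ.
L cosφ = √(L² − r² sin²θ) = 0.21645 m.
|ω_rod| = r ω |cosθ| / √(L² − r² sin²θ) = 0.0795·9.215·0.48786/0.21645 = 1.6513 rad/s.

1.65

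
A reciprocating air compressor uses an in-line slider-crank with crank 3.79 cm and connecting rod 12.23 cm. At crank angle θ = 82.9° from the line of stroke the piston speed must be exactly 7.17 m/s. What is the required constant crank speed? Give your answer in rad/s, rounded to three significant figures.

For an in-line slider-crank, |v_piston| = rω|sinθ|·[1 + r cosθ/√(L² − r² sin²θ)].
With r = 0.0379 m, L = 0.1223 m, θ = 82.9°: the bracketed kinematic factor |dx/dθ| = 0.039123 m.
ω = v/|dx/dθ| = 7.17/0.039123 = 183.27 rad/s.

183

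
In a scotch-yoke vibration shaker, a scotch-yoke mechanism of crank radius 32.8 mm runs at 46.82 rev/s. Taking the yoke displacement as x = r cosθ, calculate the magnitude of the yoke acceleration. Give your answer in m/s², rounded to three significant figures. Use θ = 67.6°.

ω = 294.2 rad/s (from 46.82 rev/s).
x = r cosθ ⇒ ẍ = −rω² cosθ (ω constant).
|a| = rω²|cosθ| = 0.0328·(294.2)²·|cos 67.6°| = 1081.7 m/s².

1080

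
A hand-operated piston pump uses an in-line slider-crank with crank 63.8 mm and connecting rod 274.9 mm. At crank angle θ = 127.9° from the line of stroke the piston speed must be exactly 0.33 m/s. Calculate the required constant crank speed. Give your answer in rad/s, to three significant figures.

7.67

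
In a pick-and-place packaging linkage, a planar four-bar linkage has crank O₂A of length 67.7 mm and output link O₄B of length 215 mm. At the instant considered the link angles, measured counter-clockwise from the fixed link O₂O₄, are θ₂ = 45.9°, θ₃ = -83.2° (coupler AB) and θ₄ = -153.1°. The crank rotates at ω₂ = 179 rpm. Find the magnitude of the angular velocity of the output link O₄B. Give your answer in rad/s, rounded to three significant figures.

ω₂ = 18.74 rad/s (from 179 rpm).
Differentiating the loop-closure r₂e^{iθ₂}+r₃e^{iθ₃}=r₁+r₄e^{iθ₄} gives r₂ω₂e^{iθ₂}+r₃ω₃e^{iθ₃}=r₄ω₄e^{iθ₄}.
Eliminating the other unknown: ω₄ = r₂ω₂ sin(θ₂−θ₃) / [r₄ sin(θ₄−θ₃)].
Numerator sine = +0.77605; denominator sine = -0.93909.
Result = 0.0677·18.74·(+0.77605) / (0.215·(-0.93909)) = -4.8776 rad/s; magnitude 4.8776 rad/s.

4.88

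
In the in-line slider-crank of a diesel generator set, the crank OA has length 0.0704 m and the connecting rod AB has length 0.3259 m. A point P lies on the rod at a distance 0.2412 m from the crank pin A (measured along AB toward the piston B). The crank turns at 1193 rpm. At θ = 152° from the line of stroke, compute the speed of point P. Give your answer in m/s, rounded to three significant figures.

4.08

ω = 124.9 rad/s.  Crank-pin speed |V_A| = rω = 8.7951 m/s, perpendicular to OA.
Rod angle: sinφ = −(r/L) sinθ ⇒ φ = -5.821°; ω_rod = −rω cosθ/√(L²−r²sin²θ) = +23.952 rad/s.
V_P = V_A + ω_rod × AP, with AP = 0.2412 m along the rod.
Components: V_Px = −rω sinθ − a·ω_rod·sinφ = -3.5432 m/s;  V_Py = rω cosθ + a·ω_rod·cosφ = -2.0183 m/s.
|V_P| = √(V_Px² + V_Py²) = 4.0777 m/s.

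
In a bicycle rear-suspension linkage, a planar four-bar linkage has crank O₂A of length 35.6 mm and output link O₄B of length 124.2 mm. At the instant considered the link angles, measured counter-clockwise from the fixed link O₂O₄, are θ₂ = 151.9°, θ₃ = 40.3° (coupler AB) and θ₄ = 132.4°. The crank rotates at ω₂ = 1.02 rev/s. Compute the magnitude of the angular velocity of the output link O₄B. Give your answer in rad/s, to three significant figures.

1.71

ω₂ = 6.409 rad/s (from 1.02 rev/s).
Differentiating the loop-closure r₂e^{iθ₂}+r₃e^{iθ₃}=r₁+r₄e^{iθ₄} gives r₂ω₂e^{iθ₂}+r₃ω₃e^{iθ₃}=r₄ω₄e^{iθ₄}.
Eliminating the other unknown: ω₄ = r₂ω₂ sin(θ₂−θ₃) / [r₄ sin(θ₄−θ₃)].
Numerator sine = +0.92978; denominator sine = +0.99933.
Result = 0.0356·6.409·(+0.92978) / (0.1242·(+0.99933)) = +1.7091 rad/s; magnitude 1.7091 rad/s.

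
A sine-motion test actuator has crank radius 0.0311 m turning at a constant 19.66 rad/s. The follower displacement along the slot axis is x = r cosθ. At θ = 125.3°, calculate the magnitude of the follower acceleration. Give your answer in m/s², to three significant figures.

6.95

ω = 19.66 rad/s
x = r cosθ ⇒ ẍ = −rω² cosθ (ω constant).
|a| = rω²|cosθ| = 0.0311·(19.66)²·|cos 125.3°| = 6.9462 m/s².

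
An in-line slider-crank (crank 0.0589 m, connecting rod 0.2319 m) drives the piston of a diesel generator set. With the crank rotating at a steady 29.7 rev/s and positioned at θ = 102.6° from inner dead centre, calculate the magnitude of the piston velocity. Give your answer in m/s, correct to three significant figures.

ω = 2π·29.7 = 186.6 rad/s
For an in-line slider-crank, x = r cosθ + √(L² − r² sin²θ), so v = −rω sinθ·[1 + r cosθ/√(L² − r² sin²θ)].
With r = 0.0589 m, L = 0.2319 m, θ = 102.6°: √(L² − r² sin²θ) = 0.22466 m.
v = −0.0589·186.6·0.97592·[1 + 0.0589·-0.21814/0.22466] = -10.113 m/s.
|v| = 10.113 m/s.

10.1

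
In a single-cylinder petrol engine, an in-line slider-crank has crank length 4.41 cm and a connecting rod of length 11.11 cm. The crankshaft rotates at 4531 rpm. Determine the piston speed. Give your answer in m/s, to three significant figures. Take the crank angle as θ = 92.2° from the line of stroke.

ω = 2π·4531/60 = 474.5 rad/s
For an in-line slider-crank, x = r cosθ + √(L² − r² sin²θ), so v = −rω sinθ·[1 + r cosθ/√(L² − r² sin²θ)].
With r = 0.0441 m, L = 0.1111 m, θ = 92.2°: √(L² − r² sin²θ) = 0.10199 m.
v = −0.0441·474.5·0.99926·[1 + 0.0441·-0.03839/0.10199] = -20.562 m/s.
|v| = 20.562 m/s.

20.6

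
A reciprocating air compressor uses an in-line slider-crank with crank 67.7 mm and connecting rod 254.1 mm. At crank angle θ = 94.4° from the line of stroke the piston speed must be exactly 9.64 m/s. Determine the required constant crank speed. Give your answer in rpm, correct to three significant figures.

1390

For an in-line slider-crank, |v_piston| = rω|sinθ|·[1 + r cosθ/√(L² − r² sin²θ)].
With r = 0.0677 m, L = 0.2541 m, θ = 94.4°: the bracketed kinematic factor |dx/dθ| = 0.066069 m.
ω = v/|dx/dθ| = 9.64/0.066069 = 145.91 rad/s.
N = 60ω/(2π) = 1393.3 rpm.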